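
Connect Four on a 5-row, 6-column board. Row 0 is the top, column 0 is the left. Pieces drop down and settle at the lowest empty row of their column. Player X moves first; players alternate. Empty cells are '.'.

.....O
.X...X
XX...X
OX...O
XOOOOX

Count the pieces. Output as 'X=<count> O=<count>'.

X=8 O=7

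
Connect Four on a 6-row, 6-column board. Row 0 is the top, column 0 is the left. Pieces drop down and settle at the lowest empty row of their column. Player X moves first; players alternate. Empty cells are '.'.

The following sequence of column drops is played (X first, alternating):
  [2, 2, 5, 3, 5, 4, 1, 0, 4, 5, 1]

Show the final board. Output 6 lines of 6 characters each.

Answer: ......
......
......
.....O
.XO.XX
OXXOOX

Derivation:
Move 1: X drops in col 2, lands at row 5
Move 2: O drops in col 2, lands at row 4
Move 3: X drops in col 5, lands at row 5
Move 4: O drops in col 3, lands at row 5
Move 5: X drops in col 5, lands at row 4
Move 6: O drops in col 4, lands at row 5
Move 7: X drops in col 1, lands at row 5
Move 8: O drops in col 0, lands at row 5
Move 9: X drops in col 4, lands at row 4
Move 10: O drops in col 5, lands at row 3
Move 11: X drops in col 1, lands at row 4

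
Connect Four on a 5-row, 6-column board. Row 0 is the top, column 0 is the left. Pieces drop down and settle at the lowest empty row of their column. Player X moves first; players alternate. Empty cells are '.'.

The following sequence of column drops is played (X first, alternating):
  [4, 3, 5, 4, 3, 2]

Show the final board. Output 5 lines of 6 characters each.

Move 1: X drops in col 4, lands at row 4
Move 2: O drops in col 3, lands at row 4
Move 3: X drops in col 5, lands at row 4
Move 4: O drops in col 4, lands at row 3
Move 5: X drops in col 3, lands at row 3
Move 6: O drops in col 2, lands at row 4

Answer: ......
......
......
...XO.
..OOXX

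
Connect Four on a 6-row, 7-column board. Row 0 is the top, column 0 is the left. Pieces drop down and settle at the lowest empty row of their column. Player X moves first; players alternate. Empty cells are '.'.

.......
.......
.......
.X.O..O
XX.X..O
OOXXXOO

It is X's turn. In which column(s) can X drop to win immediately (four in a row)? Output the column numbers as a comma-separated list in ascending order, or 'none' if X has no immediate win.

Answer: 2

Derivation:
col 0: drop X → no win
col 1: drop X → no win
col 2: drop X → WIN!
col 3: drop X → no win
col 4: drop X → no win
col 5: drop X → no win
col 6: drop X → no win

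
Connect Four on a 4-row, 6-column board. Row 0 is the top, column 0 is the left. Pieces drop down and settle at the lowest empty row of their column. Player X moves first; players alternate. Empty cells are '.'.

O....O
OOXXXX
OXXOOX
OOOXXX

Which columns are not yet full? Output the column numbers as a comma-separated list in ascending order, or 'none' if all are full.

col 0: top cell = 'O' → FULL
col 1: top cell = '.' → open
col 2: top cell = '.' → open
col 3: top cell = '.' → open
col 4: top cell = '.' → open
col 5: top cell = 'O' → FULL

Answer: 1,2,3,4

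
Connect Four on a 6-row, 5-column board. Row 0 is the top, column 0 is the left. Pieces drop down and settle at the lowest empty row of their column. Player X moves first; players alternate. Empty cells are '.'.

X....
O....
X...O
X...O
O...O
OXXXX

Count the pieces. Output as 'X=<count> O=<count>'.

X=7 O=6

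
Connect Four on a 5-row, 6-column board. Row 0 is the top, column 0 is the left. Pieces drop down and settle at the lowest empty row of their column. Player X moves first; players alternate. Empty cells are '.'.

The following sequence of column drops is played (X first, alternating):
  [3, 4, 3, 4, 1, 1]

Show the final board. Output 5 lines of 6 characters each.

Move 1: X drops in col 3, lands at row 4
Move 2: O drops in col 4, lands at row 4
Move 3: X drops in col 3, lands at row 3
Move 4: O drops in col 4, lands at row 3
Move 5: X drops in col 1, lands at row 4
Move 6: O drops in col 1, lands at row 3

Answer: ......
......
......
.O.XO.
.X.XO.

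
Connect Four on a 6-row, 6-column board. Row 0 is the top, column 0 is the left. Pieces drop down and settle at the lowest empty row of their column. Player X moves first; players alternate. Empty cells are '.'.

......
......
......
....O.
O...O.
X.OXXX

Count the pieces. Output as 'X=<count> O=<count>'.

X=4 O=4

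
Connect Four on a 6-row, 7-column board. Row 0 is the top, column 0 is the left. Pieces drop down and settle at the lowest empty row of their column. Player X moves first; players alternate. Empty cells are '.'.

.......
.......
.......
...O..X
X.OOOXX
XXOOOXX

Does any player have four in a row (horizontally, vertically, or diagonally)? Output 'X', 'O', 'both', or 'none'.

none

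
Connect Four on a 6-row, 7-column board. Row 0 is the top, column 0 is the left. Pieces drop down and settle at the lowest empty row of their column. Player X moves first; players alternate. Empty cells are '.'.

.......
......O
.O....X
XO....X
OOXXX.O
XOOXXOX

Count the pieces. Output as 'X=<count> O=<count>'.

X=10 O=9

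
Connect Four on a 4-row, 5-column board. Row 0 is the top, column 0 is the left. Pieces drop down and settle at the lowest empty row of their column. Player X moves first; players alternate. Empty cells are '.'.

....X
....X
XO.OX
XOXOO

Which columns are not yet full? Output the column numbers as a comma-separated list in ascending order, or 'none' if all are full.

Answer: 0,1,2,3

Derivation:
col 0: top cell = '.' → open
col 1: top cell = '.' → open
col 2: top cell = '.' → open
col 3: top cell = '.' → open
col 4: top cell = 'X' → FULL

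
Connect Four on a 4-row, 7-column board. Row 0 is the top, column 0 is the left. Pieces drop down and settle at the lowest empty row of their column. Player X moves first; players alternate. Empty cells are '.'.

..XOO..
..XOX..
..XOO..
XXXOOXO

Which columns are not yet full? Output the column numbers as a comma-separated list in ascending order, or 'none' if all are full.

col 0: top cell = '.' → open
col 1: top cell = '.' → open
col 2: top cell = 'X' → FULL
col 3: top cell = 'O' → FULL
col 4: top cell = 'O' → FULL
col 5: top cell = '.' → open
col 6: top cell = '.' → open

Answer: 0,1,5,6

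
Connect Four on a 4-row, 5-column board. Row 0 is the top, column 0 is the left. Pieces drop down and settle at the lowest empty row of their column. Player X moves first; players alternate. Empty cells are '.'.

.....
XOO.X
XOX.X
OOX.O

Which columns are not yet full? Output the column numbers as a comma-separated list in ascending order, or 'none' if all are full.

Answer: 0,1,2,3,4

Derivation:
col 0: top cell = '.' → open
col 1: top cell = '.' → open
col 2: top cell = '.' → open
col 3: top cell = '.' → open
col 4: top cell = '.' → open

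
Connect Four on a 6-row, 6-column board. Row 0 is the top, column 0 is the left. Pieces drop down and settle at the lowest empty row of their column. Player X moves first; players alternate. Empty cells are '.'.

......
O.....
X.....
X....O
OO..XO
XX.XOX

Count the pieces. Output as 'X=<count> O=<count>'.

X=7 O=6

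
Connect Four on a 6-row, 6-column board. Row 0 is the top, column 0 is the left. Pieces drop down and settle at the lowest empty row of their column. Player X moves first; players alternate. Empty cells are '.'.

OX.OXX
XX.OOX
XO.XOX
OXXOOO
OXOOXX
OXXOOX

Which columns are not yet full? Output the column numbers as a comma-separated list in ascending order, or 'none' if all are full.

Answer: 2

Derivation:
col 0: top cell = 'O' → FULL
col 1: top cell = 'X' → FULL
col 2: top cell = '.' → open
col 3: top cell = 'O' → FULL
col 4: top cell = 'X' → FULL
col 5: top cell = 'X' → FULL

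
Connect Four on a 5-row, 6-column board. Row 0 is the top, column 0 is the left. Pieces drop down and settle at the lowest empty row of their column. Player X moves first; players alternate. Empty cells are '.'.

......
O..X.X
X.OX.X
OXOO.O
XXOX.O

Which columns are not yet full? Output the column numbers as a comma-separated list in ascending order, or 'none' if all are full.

Answer: 0,1,2,3,4,5

Derivation:
col 0: top cell = '.' → open
col 1: top cell = '.' → open
col 2: top cell = '.' → open
col 3: top cell = '.' → open
col 4: top cell = '.' → open
col 5: top cell = '.' → open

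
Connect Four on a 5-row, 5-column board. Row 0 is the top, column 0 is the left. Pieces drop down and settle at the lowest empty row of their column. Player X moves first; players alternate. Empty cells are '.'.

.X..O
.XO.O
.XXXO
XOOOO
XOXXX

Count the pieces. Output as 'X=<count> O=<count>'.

X=10 O=9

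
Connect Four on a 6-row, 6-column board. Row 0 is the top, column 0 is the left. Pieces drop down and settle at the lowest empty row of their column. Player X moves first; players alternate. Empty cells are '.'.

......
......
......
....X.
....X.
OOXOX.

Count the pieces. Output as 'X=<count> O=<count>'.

X=4 O=3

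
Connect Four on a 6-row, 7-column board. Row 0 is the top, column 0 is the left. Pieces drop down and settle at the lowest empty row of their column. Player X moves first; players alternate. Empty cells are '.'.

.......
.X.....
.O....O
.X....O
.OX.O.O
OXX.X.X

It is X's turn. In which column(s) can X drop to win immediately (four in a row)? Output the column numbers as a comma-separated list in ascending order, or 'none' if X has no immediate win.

Answer: 3

Derivation:
col 0: drop X → no win
col 1: drop X → no win
col 2: drop X → no win
col 3: drop X → WIN!
col 4: drop X → no win
col 5: drop X → no win
col 6: drop X → no win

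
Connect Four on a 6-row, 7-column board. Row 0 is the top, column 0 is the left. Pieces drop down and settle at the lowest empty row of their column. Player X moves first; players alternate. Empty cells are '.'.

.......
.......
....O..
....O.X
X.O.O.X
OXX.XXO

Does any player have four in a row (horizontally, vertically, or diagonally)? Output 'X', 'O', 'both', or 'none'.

none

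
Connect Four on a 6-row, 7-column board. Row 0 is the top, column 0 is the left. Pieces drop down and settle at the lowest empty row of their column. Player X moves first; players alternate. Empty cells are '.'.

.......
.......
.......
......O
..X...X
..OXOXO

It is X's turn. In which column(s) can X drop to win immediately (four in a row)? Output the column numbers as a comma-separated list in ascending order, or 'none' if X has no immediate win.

Answer: none

Derivation:
col 0: drop X → no win
col 1: drop X → no win
col 2: drop X → no win
col 3: drop X → no win
col 4: drop X → no win
col 5: drop X → no win
col 6: drop X → no win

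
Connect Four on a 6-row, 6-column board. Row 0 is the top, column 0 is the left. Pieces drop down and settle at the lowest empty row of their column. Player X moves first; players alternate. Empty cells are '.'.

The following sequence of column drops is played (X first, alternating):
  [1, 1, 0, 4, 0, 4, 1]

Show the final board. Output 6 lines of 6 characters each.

Answer: ......
......
......
.X....
XO..O.
XX..O.

Derivation:
Move 1: X drops in col 1, lands at row 5
Move 2: O drops in col 1, lands at row 4
Move 3: X drops in col 0, lands at row 5
Move 4: O drops in col 4, lands at row 5
Move 5: X drops in col 0, lands at row 4
Move 6: O drops in col 4, lands at row 4
Move 7: X drops in col 1, lands at row 3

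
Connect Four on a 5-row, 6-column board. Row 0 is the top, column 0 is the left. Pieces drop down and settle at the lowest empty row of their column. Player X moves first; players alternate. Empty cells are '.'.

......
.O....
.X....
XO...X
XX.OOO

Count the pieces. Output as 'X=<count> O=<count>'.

X=5 O=5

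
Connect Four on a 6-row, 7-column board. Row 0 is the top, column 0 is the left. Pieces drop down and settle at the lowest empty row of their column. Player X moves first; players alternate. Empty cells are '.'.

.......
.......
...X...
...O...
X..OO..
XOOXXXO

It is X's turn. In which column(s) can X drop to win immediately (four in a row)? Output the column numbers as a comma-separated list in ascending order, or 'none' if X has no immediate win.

Answer: none

Derivation:
col 0: drop X → no win
col 1: drop X → no win
col 2: drop X → no win
col 3: drop X → no win
col 4: drop X → no win
col 5: drop X → no win
col 6: drop X → no win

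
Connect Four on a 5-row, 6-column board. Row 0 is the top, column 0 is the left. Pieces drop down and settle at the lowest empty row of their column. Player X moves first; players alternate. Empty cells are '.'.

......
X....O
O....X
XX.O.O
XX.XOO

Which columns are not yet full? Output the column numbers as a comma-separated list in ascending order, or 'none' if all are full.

Answer: 0,1,2,3,4,5

Derivation:
col 0: top cell = '.' → open
col 1: top cell = '.' → open
col 2: top cell = '.' → open
col 3: top cell = '.' → open
col 4: top cell = '.' → open
col 5: top cell = '.' → open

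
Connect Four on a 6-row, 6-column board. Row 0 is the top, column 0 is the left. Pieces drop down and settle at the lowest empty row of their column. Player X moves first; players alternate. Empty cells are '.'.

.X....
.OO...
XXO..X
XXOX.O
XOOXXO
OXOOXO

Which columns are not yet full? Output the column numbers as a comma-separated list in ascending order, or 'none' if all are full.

col 0: top cell = '.' → open
col 1: top cell = 'X' → FULL
col 2: top cell = '.' → open
col 3: top cell = '.' → open
col 4: top cell = '.' → open
col 5: top cell = '.' → open

Answer: 0,2,3,4,5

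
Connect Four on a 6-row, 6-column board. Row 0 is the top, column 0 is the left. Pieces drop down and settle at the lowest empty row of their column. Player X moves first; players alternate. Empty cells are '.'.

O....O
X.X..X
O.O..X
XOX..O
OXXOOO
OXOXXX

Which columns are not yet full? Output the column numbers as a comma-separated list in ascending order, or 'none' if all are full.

col 0: top cell = 'O' → FULL
col 1: top cell = '.' → open
col 2: top cell = '.' → open
col 3: top cell = '.' → open
col 4: top cell = '.' → open
col 5: top cell = 'O' → FULL

Answer: 1,2,3,4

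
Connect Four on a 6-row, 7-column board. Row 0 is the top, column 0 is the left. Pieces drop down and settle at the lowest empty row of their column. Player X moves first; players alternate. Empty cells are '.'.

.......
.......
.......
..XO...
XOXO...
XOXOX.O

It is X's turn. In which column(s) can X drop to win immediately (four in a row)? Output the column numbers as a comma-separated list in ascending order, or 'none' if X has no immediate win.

Answer: 2

Derivation:
col 0: drop X → no win
col 1: drop X → no win
col 2: drop X → WIN!
col 3: drop X → no win
col 4: drop X → no win
col 5: drop X → no win
col 6: drop X → no win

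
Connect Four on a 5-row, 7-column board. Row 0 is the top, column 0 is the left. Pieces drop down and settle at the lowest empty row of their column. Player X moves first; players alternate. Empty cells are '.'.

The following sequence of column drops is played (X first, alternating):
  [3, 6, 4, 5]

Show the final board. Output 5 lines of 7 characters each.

Move 1: X drops in col 3, lands at row 4
Move 2: O drops in col 6, lands at row 4
Move 3: X drops in col 4, lands at row 4
Move 4: O drops in col 5, lands at row 4

Answer: .......
.......
.......
.......
...XXOO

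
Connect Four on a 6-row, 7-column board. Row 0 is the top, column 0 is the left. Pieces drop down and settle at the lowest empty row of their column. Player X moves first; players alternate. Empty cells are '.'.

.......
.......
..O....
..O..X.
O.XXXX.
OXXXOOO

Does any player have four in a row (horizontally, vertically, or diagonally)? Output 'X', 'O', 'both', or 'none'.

X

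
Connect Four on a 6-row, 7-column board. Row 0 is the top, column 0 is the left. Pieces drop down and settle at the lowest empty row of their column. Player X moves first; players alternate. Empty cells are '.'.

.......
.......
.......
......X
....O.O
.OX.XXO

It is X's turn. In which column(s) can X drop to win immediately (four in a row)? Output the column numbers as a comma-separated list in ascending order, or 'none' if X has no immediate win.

col 0: drop X → no win
col 1: drop X → no win
col 2: drop X → no win
col 3: drop X → WIN!
col 4: drop X → no win
col 5: drop X → no win
col 6: drop X → no win

Answer: 3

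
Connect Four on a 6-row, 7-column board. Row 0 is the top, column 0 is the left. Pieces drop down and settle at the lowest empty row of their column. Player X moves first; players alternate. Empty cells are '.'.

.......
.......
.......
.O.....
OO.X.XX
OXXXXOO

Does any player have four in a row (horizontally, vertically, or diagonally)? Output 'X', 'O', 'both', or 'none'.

X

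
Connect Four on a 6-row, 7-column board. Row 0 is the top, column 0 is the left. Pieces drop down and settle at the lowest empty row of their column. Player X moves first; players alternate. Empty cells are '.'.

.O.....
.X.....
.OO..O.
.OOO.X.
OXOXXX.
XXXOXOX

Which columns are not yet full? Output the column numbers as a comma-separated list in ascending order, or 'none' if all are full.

Answer: 0,2,3,4,5,6

Derivation:
col 0: top cell = '.' → open
col 1: top cell = 'O' → FULL
col 2: top cell = '.' → open
col 3: top cell = '.' → open
col 4: top cell = '.' → open
col 5: top cell = '.' → open
col 6: top cell = '.' → open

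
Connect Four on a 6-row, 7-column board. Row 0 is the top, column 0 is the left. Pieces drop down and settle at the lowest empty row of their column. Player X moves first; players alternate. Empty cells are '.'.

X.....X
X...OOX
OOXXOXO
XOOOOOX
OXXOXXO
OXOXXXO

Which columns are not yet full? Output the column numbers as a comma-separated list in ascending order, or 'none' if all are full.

Answer: 1,2,3,4,5

Derivation:
col 0: top cell = 'X' → FULL
col 1: top cell = '.' → open
col 2: top cell = '.' → open
col 3: top cell = '.' → open
col 4: top cell = '.' → open
col 5: top cell = '.' → open
col 6: top cell = 'X' → FULL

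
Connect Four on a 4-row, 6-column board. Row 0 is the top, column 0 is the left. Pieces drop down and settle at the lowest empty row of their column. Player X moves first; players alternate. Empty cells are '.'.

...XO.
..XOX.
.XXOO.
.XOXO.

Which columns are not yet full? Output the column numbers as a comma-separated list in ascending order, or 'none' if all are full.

col 0: top cell = '.' → open
col 1: top cell = '.' → open
col 2: top cell = '.' → open
col 3: top cell = 'X' → FULL
col 4: top cell = 'O' → FULL
col 5: top cell = '.' → open

Answer: 0,1,2,5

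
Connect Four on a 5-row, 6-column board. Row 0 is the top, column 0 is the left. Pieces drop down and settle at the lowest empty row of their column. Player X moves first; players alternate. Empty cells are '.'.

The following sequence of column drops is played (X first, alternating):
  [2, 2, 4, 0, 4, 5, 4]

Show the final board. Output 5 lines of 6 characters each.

Answer: ......
......
....X.
..O.X.
O.X.XO

Derivation:
Move 1: X drops in col 2, lands at row 4
Move 2: O drops in col 2, lands at row 3
Move 3: X drops in col 4, lands at row 4
Move 4: O drops in col 0, lands at row 4
Move 5: X drops in col 4, lands at row 3
Move 6: O drops in col 5, lands at row 4
Move 7: X drops in col 4, lands at row 2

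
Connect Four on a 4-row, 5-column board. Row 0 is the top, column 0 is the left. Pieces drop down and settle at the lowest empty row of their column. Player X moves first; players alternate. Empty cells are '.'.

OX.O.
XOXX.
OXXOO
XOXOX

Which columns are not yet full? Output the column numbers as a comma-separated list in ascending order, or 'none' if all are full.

col 0: top cell = 'O' → FULL
col 1: top cell = 'X' → FULL
col 2: top cell = '.' → open
col 3: top cell = 'O' → FULL
col 4: top cell = '.' → open

Answer: 2,4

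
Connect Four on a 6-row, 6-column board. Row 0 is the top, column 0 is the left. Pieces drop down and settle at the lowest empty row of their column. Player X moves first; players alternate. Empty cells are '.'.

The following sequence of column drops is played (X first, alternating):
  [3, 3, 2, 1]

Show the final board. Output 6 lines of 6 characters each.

Move 1: X drops in col 3, lands at row 5
Move 2: O drops in col 3, lands at row 4
Move 3: X drops in col 2, lands at row 5
Move 4: O drops in col 1, lands at row 5

Answer: ......
......
......
......
...O..
.OXX..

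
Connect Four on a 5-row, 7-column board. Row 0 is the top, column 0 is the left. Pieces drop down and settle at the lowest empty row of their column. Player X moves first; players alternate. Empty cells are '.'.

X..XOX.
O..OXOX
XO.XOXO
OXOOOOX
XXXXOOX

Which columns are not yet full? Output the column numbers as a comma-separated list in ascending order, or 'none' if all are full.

Answer: 1,2,6

Derivation:
col 0: top cell = 'X' → FULL
col 1: top cell = '.' → open
col 2: top cell = '.' → open
col 3: top cell = 'X' → FULL
col 4: top cell = 'O' → FULL
col 5: top cell = 'X' → FULL
col 6: top cell = '.' → open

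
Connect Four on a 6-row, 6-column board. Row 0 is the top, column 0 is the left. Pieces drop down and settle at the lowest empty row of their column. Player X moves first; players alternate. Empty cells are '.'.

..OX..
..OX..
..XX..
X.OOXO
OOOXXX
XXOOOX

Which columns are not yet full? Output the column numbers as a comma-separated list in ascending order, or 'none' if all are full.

col 0: top cell = '.' → open
col 1: top cell = '.' → open
col 2: top cell = 'O' → FULL
col 3: top cell = 'X' → FULL
col 4: top cell = '.' → open
col 5: top cell = '.' → open

Answer: 0,1,4,5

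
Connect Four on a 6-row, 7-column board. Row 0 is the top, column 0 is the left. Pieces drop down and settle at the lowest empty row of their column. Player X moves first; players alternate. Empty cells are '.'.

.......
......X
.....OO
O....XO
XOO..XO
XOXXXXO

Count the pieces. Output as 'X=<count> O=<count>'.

X=9 O=9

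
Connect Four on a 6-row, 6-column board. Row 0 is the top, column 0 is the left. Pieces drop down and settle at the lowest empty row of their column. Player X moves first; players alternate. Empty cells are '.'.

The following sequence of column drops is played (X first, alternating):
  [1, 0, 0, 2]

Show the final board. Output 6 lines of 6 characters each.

Move 1: X drops in col 1, lands at row 5
Move 2: O drops in col 0, lands at row 5
Move 3: X drops in col 0, lands at row 4
Move 4: O drops in col 2, lands at row 5

Answer: ......
......
......
......
X.....
OXO...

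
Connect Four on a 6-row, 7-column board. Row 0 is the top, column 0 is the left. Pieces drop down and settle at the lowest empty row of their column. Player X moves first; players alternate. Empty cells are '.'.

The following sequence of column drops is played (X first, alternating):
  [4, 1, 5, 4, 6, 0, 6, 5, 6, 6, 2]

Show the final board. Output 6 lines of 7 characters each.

Answer: .......
.......
......O
......X
....OOX
OOX.XXX

Derivation:
Move 1: X drops in col 4, lands at row 5
Move 2: O drops in col 1, lands at row 5
Move 3: X drops in col 5, lands at row 5
Move 4: O drops in col 4, lands at row 4
Move 5: X drops in col 6, lands at row 5
Move 6: O drops in col 0, lands at row 5
Move 7: X drops in col 6, lands at row 4
Move 8: O drops in col 5, lands at row 4
Move 9: X drops in col 6, lands at row 3
Move 10: O drops in col 6, lands at row 2
Move 11: X drops in col 2, lands at row 5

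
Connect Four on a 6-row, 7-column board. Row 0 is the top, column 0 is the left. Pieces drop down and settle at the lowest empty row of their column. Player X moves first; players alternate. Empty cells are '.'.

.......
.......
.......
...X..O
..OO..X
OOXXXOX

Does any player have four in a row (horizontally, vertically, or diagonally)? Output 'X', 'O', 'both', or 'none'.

none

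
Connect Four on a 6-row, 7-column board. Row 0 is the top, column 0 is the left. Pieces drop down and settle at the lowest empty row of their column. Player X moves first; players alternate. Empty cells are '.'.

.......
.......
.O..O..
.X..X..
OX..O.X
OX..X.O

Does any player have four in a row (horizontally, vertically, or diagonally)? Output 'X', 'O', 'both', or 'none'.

none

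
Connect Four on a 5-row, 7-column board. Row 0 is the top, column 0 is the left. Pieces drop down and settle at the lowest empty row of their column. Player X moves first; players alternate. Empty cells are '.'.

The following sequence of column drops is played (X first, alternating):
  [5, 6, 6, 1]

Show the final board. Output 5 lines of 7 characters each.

Answer: .......
.......
.......
......X
.O...XO

Derivation:
Move 1: X drops in col 5, lands at row 4
Move 2: O drops in col 6, lands at row 4
Move 3: X drops in col 6, lands at row 3
Move 4: O drops in col 1, lands at row 4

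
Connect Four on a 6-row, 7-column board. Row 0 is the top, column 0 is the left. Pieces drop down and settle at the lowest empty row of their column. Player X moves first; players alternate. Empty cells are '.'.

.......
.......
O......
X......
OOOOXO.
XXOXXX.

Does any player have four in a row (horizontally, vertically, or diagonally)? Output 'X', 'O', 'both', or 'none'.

O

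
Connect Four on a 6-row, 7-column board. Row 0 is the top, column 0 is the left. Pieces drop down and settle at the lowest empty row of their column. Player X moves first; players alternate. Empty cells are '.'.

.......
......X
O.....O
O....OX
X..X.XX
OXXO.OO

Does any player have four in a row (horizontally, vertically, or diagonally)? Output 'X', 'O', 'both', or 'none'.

none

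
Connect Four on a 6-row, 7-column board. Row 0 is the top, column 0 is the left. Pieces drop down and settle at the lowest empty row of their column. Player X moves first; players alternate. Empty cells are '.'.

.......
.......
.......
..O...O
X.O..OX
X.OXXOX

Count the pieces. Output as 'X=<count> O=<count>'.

X=6 O=6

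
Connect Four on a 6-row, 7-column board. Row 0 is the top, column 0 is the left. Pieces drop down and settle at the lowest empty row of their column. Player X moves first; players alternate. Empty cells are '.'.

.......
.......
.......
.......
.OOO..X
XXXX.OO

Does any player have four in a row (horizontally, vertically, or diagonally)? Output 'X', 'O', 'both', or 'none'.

X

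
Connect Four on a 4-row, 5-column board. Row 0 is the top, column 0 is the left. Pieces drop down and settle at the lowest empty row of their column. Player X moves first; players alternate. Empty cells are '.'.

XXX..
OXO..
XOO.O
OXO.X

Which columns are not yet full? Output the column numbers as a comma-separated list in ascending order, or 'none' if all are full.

Answer: 3,4

Derivation:
col 0: top cell = 'X' → FULL
col 1: top cell = 'X' → FULL
col 2: top cell = 'X' → FULL
col 3: top cell = '.' → open
col 4: top cell = '.' → open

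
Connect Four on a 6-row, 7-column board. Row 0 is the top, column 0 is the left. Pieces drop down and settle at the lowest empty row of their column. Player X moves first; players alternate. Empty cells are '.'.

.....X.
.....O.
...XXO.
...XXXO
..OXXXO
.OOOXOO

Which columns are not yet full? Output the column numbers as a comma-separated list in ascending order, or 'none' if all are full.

col 0: top cell = '.' → open
col 1: top cell = '.' → open
col 2: top cell = '.' → open
col 3: top cell = '.' → open
col 4: top cell = '.' → open
col 5: top cell = 'X' → FULL
col 6: top cell = '.' → open

Answer: 0,1,2,3,4,6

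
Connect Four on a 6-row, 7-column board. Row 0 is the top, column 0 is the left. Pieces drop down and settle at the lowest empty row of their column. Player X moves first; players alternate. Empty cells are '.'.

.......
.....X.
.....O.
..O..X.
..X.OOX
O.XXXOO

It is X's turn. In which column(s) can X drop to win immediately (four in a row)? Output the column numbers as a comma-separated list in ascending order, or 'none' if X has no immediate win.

Answer: 1

Derivation:
col 0: drop X → no win
col 1: drop X → WIN!
col 2: drop X → no win
col 3: drop X → no win
col 4: drop X → no win
col 5: drop X → no win
col 6: drop X → no win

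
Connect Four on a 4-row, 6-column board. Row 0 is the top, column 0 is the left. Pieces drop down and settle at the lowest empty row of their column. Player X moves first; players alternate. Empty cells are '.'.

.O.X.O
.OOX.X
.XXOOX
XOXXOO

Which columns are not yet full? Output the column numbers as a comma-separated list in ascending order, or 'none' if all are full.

Answer: 0,2,4

Derivation:
col 0: top cell = '.' → open
col 1: top cell = 'O' → FULL
col 2: top cell = '.' → open
col 3: top cell = 'X' → FULL
col 4: top cell = '.' → open
col 5: top cell = 'O' → FULL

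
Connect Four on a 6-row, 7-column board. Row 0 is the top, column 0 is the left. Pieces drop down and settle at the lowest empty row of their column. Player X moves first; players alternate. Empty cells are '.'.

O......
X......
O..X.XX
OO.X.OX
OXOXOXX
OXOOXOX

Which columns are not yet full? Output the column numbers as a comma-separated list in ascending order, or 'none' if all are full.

Answer: 1,2,3,4,5,6

Derivation:
col 0: top cell = 'O' → FULL
col 1: top cell = '.' → open
col 2: top cell = '.' → open
col 3: top cell = '.' → open
col 4: top cell = '.' → open
col 5: top cell = '.' → open
col 6: top cell = '.' → open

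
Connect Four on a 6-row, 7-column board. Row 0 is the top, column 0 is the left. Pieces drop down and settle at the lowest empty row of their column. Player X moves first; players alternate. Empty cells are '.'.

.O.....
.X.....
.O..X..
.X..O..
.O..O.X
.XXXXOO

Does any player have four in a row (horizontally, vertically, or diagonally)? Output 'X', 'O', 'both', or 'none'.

X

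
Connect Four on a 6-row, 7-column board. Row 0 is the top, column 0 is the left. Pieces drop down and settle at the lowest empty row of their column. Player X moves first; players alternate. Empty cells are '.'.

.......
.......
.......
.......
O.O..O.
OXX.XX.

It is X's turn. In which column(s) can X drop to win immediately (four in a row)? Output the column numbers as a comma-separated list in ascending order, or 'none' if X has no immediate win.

col 0: drop X → no win
col 1: drop X → no win
col 2: drop X → no win
col 3: drop X → WIN!
col 4: drop X → no win
col 5: drop X → no win
col 6: drop X → no win

Answer: 3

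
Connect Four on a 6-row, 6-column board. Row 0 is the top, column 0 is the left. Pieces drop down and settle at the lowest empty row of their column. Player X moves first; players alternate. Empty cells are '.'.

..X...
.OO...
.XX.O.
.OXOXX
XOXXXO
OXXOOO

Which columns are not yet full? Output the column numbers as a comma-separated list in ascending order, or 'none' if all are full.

col 0: top cell = '.' → open
col 1: top cell = '.' → open
col 2: top cell = 'X' → FULL
col 3: top cell = '.' → open
col 4: top cell = '.' → open
col 5: top cell = '.' → open

Answer: 0,1,3,4,5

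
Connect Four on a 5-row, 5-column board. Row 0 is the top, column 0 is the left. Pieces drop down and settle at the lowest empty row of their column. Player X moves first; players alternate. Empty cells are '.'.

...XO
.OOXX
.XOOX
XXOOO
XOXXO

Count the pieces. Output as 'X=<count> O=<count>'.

X=10 O=10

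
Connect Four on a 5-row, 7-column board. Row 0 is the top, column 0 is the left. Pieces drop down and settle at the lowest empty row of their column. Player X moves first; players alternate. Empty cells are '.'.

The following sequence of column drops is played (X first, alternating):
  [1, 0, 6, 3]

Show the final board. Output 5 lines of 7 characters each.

Answer: .......
.......
.......
.......
OX.O..X

Derivation:
Move 1: X drops in col 1, lands at row 4
Move 2: O drops in col 0, lands at row 4
Move 3: X drops in col 6, lands at row 4
Move 4: O drops in col 3, lands at row 4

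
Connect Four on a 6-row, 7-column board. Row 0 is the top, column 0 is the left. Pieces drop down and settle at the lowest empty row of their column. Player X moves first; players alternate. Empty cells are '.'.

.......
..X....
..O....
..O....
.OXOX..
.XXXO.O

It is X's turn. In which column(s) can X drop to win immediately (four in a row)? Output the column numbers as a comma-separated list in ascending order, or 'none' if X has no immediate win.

Answer: 0

Derivation:
col 0: drop X → WIN!
col 1: drop X → no win
col 2: drop X → no win
col 3: drop X → no win
col 4: drop X → no win
col 5: drop X → no win
col 6: drop X → no win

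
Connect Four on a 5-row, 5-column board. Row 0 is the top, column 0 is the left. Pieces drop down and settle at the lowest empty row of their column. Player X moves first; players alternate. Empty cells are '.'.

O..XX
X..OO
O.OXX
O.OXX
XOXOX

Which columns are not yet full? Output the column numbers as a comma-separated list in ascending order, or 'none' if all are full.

Answer: 1,2

Derivation:
col 0: top cell = 'O' → FULL
col 1: top cell = '.' → open
col 2: top cell = '.' → open
col 3: top cell = 'X' → FULL
col 4: top cell = 'X' → FULL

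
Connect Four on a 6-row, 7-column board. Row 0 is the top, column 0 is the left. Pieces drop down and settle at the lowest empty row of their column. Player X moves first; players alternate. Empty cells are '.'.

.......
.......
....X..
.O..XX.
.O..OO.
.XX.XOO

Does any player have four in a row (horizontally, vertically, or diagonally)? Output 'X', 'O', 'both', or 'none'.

none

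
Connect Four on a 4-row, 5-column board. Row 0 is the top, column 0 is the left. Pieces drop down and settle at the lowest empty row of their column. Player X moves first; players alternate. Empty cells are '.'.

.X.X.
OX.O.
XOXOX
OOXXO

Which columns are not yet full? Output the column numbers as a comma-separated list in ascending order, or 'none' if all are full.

Answer: 0,2,4

Derivation:
col 0: top cell = '.' → open
col 1: top cell = 'X' → FULL
col 2: top cell = '.' → open
col 3: top cell = 'X' → FULL
col 4: top cell = '.' → open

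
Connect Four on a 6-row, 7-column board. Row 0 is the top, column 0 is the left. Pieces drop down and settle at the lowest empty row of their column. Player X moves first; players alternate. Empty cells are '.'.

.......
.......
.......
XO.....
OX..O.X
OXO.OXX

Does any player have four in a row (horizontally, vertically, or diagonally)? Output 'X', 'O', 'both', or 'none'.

none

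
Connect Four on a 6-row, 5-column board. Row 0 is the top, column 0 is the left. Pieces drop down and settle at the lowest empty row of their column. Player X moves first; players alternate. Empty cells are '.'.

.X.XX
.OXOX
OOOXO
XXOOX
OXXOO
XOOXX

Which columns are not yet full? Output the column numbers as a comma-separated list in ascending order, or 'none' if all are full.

col 0: top cell = '.' → open
col 1: top cell = 'X' → FULL
col 2: top cell = '.' → open
col 3: top cell = 'X' → FULL
col 4: top cell = 'X' → FULL

Answer: 0,2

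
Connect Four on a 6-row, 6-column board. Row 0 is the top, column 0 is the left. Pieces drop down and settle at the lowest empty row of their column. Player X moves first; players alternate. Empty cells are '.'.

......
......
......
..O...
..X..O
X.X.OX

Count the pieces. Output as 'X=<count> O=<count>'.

X=4 O=3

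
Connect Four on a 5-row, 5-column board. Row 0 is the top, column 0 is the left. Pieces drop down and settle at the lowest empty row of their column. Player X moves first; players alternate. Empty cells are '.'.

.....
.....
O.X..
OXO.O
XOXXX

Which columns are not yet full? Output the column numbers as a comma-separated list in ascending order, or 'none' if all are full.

col 0: top cell = '.' → open
col 1: top cell = '.' → open
col 2: top cell = '.' → open
col 3: top cell = '.' → open
col 4: top cell = '.' → open

Answer: 0,1,2,3,4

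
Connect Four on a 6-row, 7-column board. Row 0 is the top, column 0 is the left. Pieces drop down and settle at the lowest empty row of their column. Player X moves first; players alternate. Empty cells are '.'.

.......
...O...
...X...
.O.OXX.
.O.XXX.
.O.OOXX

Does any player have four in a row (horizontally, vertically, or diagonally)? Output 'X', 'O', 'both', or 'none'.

X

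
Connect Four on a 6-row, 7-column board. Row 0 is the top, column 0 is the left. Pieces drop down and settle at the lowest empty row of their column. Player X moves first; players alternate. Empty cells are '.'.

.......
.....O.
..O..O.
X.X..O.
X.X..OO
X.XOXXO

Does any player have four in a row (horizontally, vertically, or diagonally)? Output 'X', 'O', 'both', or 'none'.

O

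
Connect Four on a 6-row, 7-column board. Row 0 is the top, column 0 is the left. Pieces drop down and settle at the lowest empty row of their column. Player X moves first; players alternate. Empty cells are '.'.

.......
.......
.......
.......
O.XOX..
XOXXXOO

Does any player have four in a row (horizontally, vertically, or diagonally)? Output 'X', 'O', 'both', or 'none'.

none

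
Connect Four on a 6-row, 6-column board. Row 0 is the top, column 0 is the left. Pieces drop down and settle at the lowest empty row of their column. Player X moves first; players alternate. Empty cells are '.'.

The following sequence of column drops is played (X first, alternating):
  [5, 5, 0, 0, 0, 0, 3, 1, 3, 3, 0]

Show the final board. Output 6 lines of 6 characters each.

Move 1: X drops in col 5, lands at row 5
Move 2: O drops in col 5, lands at row 4
Move 3: X drops in col 0, lands at row 5
Move 4: O drops in col 0, lands at row 4
Move 5: X drops in col 0, lands at row 3
Move 6: O drops in col 0, lands at row 2
Move 7: X drops in col 3, lands at row 5
Move 8: O drops in col 1, lands at row 5
Move 9: X drops in col 3, lands at row 4
Move 10: O drops in col 3, lands at row 3
Move 11: X drops in col 0, lands at row 1

Answer: ......
X.....
O.....
X..O..
O..X.O
XO.X.X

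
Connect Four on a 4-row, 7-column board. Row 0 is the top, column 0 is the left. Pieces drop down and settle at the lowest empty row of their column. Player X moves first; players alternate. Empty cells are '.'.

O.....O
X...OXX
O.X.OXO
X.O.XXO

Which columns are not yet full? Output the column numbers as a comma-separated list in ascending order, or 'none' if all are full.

Answer: 1,2,3,4,5

Derivation:
col 0: top cell = 'O' → FULL
col 1: top cell = '.' → open
col 2: top cell = '.' → open
col 3: top cell = '.' → open
col 4: top cell = '.' → open
col 5: top cell = '.' → open
col 6: top cell = 'O' → FULL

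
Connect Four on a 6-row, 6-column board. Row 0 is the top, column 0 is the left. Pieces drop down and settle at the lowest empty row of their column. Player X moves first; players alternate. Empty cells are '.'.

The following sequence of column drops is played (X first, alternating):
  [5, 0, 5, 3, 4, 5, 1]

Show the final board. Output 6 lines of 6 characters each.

Move 1: X drops in col 5, lands at row 5
Move 2: O drops in col 0, lands at row 5
Move 3: X drops in col 5, lands at row 4
Move 4: O drops in col 3, lands at row 5
Move 5: X drops in col 4, lands at row 5
Move 6: O drops in col 5, lands at row 3
Move 7: X drops in col 1, lands at row 5

Answer: ......
......
......
.....O
.....X
OX.OXX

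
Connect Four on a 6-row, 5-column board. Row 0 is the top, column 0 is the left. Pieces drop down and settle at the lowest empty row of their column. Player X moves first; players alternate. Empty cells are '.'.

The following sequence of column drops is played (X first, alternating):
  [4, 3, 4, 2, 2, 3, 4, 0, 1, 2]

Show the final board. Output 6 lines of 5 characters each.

Answer: .....
.....
.....
..O.X
..XOX
OXOOX

Derivation:
Move 1: X drops in col 4, lands at row 5
Move 2: O drops in col 3, lands at row 5
Move 3: X drops in col 4, lands at row 4
Move 4: O drops in col 2, lands at row 5
Move 5: X drops in col 2, lands at row 4
Move 6: O drops in col 3, lands at row 4
Move 7: X drops in col 4, lands at row 3
Move 8: O drops in col 0, lands at row 5
Move 9: X drops in col 1, lands at row 5
Move 10: O drops in col 2, lands at row 3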